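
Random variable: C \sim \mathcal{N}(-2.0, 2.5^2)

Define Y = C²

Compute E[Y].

E[C²] = Var(C) + (E[C])² = 6.25 + 4 = 10.25

10.25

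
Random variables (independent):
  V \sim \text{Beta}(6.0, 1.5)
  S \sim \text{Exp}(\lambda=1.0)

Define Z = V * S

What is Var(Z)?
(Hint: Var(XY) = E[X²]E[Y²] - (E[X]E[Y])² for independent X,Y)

Var(XY) = E[X²]E[Y²] - (E[X]E[Y])²
E[V] = 0.8, Var(V) = 0.018823529
E[S] = 1, Var(S) = 1
E[V²] = 0.018823529 + 0.8² = 0.65882353
E[S²] = 1 + 1² = 2
Var(Z) = 0.65882353*2 - (0.8*1)²
= 1.3176471 - 0.64 = 0.67764706

0.67764706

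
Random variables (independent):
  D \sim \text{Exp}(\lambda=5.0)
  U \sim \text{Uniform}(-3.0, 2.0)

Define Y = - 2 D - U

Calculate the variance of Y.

For independent RVs: Var(aX + bY) = a²Var(X) + b²Var(Y)
Var(D) = 0.04
Var(U) = 2.0833333
Var(Y) = (-2)²*0.04 + (-1)²*2.0833333
= 4*0.04 + 1*2.0833333 = 2.2433333

2.2433333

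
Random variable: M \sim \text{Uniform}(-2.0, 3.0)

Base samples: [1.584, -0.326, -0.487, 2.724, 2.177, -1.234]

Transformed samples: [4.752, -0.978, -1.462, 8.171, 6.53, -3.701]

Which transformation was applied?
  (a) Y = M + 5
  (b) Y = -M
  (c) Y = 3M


Checking option (c) Y = 3M:
  M = 1.584 -> Y = 4.752 ✓
  M = -0.326 -> Y = -0.978 ✓
  M = -0.487 -> Y = -1.462 ✓
All samples match this transformation.

(c) 3M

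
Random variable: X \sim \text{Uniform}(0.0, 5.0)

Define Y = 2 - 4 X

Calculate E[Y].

For Y = -4X + 2:
E[Y] = -4 * E[X] + 2
E[X] = (0 + 5)/2 = 2.5
E[Y] = -4 * 2.5 + 2 = -8

-8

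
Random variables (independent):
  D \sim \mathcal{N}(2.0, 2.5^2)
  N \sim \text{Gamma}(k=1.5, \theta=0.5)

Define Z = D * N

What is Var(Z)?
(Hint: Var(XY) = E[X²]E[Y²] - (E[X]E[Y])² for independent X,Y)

Var(XY) = E[X²]E[Y²] - (E[X]E[Y])²
E[D] = 2, Var(D) = 6.25
E[N] = 0.75, Var(N) = 0.375
E[D²] = 6.25 + 2² = 10.25
E[N²] = 0.375 + 0.75² = 0.9375
Var(Z) = 10.25*0.9375 - (2*0.75)²
= 9.609375 - 2.25 = 7.359375

7.359375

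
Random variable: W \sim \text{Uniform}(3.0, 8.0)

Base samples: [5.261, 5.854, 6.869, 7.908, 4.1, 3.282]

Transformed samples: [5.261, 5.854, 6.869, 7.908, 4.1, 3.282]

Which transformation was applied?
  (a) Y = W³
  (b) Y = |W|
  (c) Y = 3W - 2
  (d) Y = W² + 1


Checking option (b) Y = |W|:
  W = 5.261 -> Y = 5.261 ✓
  W = 5.854 -> Y = 5.854 ✓
  W = 6.869 -> Y = 6.869 ✓
All samples match this transformation.

(b) |W|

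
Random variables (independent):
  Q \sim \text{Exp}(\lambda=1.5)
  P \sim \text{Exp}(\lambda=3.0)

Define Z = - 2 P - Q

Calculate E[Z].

E[Z] = -1*E[Q] - 2*E[P]
E[Q] = 0.66666667
E[P] = 0.33333333
E[Z] = -1*0.66666667 - 2*0.33333333 = -1.3333333

-1.3333333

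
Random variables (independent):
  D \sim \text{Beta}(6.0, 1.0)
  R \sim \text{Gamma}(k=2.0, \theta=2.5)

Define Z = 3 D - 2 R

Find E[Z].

E[Z] = 3*E[D] - 2*E[R]
E[D] = 0.85714286
E[R] = 5
E[Z] = 3*0.85714286 - 2*5 = -7.4285714

-7.4285714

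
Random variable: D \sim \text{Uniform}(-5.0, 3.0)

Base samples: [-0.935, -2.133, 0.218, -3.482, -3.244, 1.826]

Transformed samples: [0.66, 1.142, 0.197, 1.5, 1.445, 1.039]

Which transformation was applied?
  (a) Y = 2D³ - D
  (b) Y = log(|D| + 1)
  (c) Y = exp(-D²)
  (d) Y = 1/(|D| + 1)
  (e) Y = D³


Checking option (b) Y = log(|D| + 1):
  D = -0.935 -> Y = 0.66 ✓
  D = -2.133 -> Y = 1.142 ✓
  D = 0.218 -> Y = 0.197 ✓
All samples match this transformation.

(b) log(|D| + 1)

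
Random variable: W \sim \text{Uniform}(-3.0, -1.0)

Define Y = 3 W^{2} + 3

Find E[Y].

E[Y] = 3*E[W²] + 3
E[W] = -2
E[W²] = Var(W) + (E[W])² = 0.33333333 + 4 = 4.3333333
E[Y] = 3*4.3333333 + 3 = 16

16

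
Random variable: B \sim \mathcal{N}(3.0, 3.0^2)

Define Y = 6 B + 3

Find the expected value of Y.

For Y = 6B + 3:
E[Y] = 6 * E[B] + 3
E[B] = 3.0 = 3
E[Y] = 6 * 3 + 3 = 21

21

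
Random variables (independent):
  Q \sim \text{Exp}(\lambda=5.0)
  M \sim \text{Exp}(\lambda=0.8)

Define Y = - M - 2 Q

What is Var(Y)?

For independent RVs: Var(aX + bY) = a²Var(X) + b²Var(Y)
Var(Q) = 0.04
Var(M) = 1.5625
Var(Y) = (-2)²*0.04 + (-1)²*1.5625
= 4*0.04 + 1*1.5625 = 1.7225

1.7225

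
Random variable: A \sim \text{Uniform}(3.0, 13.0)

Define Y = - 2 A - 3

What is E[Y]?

For Y = -2A - 3:
E[Y] = -2 * E[A] - 3
E[A] = (3 + 13)/2 = 8
E[Y] = -2 * 8 - 3 = -19

-19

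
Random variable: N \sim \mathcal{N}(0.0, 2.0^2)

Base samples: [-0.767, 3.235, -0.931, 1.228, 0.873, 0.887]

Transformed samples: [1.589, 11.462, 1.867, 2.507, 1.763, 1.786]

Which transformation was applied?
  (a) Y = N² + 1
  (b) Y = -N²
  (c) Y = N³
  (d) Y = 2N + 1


Checking option (a) Y = N² + 1:
  N = -0.767 -> Y = 1.589 ✓
  N = 3.235 -> Y = 11.462 ✓
  N = -0.931 -> Y = 1.867 ✓
All samples match this transformation.

(a) N² + 1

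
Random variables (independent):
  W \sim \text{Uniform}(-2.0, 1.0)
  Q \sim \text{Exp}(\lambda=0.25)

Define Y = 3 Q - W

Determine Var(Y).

For independent RVs: Var(aX + bY) = a²Var(X) + b²Var(Y)
Var(W) = 0.75
Var(Q) = 16
Var(Y) = (-1)²*0.75 + 3²*16
= 1*0.75 + 9*16 = 144.75

144.75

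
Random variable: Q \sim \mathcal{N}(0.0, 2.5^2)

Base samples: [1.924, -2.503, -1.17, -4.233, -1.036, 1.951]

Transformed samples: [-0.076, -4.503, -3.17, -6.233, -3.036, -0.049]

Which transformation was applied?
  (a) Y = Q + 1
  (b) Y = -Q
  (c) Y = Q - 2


Checking option (c) Y = Q - 2:
  Q = 1.924 -> Y = -0.076 ✓
  Q = -2.503 -> Y = -4.503 ✓
  Q = -1.17 -> Y = -3.17 ✓
All samples match this transformation.

(c) Q - 2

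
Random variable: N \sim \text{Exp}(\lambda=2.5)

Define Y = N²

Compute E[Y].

Using E[X²] = Var(X) + (E[X])²:
E[N] = 0.4
Var(N) = 1/2.5^2 = 0.16
E[N²] = 0.16 + 0.4² = 0.16 + 0.16 = 0.32

0.32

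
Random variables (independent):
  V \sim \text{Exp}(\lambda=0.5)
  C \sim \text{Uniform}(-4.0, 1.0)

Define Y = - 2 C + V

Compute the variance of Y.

For independent RVs: Var(aX + bY) = a²Var(X) + b²Var(Y)
Var(V) = 4
Var(C) = 2.0833333
Var(Y) = 1²*4 + (-2)²*2.0833333
= 1*4 + 4*2.0833333 = 12.333333

12.333333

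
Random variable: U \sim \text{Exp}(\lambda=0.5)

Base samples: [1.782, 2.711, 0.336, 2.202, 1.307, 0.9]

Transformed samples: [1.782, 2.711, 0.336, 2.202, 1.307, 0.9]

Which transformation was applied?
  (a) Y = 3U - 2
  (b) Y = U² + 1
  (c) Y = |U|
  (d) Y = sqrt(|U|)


Checking option (c) Y = |U|:
  U = 1.782 -> Y = 1.782 ✓
  U = 2.711 -> Y = 2.711 ✓
  U = 0.336 -> Y = 0.336 ✓
All samples match this transformation.

(c) |U|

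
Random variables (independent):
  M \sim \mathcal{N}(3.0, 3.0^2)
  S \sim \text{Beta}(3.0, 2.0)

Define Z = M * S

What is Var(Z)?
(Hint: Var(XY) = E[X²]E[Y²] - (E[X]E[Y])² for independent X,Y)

Var(XY) = E[X²]E[Y²] - (E[X]E[Y])²
E[M] = 3, Var(M) = 9
E[S] = 0.6, Var(S) = 0.04
E[M²] = 9 + 3² = 18
E[S²] = 0.04 + 0.6² = 0.4
Var(Z) = 18*0.4 - (3*0.6)²
= 7.2 - 3.24 = 3.96

3.96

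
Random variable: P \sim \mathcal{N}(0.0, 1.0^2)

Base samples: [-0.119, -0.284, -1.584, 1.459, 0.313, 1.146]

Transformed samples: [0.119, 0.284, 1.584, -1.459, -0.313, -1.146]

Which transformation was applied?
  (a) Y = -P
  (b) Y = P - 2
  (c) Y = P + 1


Checking option (a) Y = -P:
  P = -0.119 -> Y = 0.119 ✓
  P = -0.284 -> Y = 0.284 ✓
  P = -1.584 -> Y = 1.584 ✓
All samples match this transformation.

(a) -P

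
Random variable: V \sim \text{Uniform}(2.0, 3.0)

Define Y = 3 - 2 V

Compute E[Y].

For Y = -2V + 3:
E[Y] = -2 * E[V] + 3
E[V] = (2 + 3)/2 = 2.5
E[Y] = -2 * 2.5 + 3 = -2

-2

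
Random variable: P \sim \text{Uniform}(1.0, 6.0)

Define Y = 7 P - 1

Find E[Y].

For Y = 7P - 1:
E[Y] = 7 * E[P] - 1
E[P] = (1 + 6)/2 = 3.5
E[Y] = 7 * 3.5 - 1 = 23.5

23.5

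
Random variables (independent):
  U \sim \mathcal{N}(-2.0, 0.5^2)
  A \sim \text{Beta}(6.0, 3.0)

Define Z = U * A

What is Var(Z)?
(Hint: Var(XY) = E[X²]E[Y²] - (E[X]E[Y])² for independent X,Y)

Var(XY) = E[X²]E[Y²] - (E[X]E[Y])²
E[U] = -2, Var(U) = 0.25
E[A] = 0.66666667, Var(A) = 0.022222222
E[U²] = 0.25 + (-2)² = 4.25
E[A²] = 0.022222222 + 0.66666667² = 0.46666667
Var(Z) = 4.25*0.46666667 - (-2*0.66666667)²
= 1.9833333 - 1.7777778 = 0.20555556

0.20555556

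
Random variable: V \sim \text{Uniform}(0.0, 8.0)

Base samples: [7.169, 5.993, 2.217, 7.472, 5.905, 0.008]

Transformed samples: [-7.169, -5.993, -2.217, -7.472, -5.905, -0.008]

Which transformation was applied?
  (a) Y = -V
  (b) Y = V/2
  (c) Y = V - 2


Checking option (a) Y = -V:
  V = 7.169 -> Y = -7.169 ✓
  V = 5.993 -> Y = -5.993 ✓
  V = 2.217 -> Y = -2.217 ✓
All samples match this transformation.

(a) -V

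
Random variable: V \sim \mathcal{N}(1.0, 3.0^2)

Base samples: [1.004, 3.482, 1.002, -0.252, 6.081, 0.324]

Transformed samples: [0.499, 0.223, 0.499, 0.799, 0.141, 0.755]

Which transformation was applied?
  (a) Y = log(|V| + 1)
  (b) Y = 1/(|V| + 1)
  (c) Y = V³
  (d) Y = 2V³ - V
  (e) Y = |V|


Checking option (b) Y = 1/(|V| + 1):
  V = 1.004 -> Y = 0.499 ✓
  V = 3.482 -> Y = 0.223 ✓
  V = 1.002 -> Y = 0.499 ✓
All samples match this transformation.

(b) 1/(|V| + 1)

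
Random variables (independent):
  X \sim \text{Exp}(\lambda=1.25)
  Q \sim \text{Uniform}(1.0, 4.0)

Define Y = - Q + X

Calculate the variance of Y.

For independent RVs: Var(aX + bY) = a²Var(X) + b²Var(Y)
Var(X) = 0.64
Var(Q) = 0.75
Var(Y) = 1²*0.64 + (-1)²*0.75
= 1*0.64 + 1*0.75 = 1.39

1.39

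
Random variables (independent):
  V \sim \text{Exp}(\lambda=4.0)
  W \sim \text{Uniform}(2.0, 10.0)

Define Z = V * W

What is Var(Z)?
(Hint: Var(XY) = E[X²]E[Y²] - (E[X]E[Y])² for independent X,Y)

Var(XY) = E[X²]E[Y²] - (E[X]E[Y])²
E[V] = 0.25, Var(V) = 0.0625
E[W] = 6, Var(W) = 5.3333333
E[V²] = 0.0625 + 0.25² = 0.125
E[W²] = 5.3333333 + 6² = 41.333333
Var(Z) = 0.125*41.333333 - (0.25*6)²
= 5.1666667 - 2.25 = 2.9166667

2.9166667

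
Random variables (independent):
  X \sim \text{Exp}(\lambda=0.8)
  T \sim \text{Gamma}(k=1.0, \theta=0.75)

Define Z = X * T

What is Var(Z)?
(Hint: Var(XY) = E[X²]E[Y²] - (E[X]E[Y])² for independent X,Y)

Var(XY) = E[X²]E[Y²] - (E[X]E[Y])²
E[X] = 1.25, Var(X) = 1.5625
E[T] = 0.75, Var(T) = 0.5625
E[X²] = 1.5625 + 1.25² = 3.125
E[T²] = 0.5625 + 0.75² = 1.125
Var(Z) = 3.125*1.125 - (1.25*0.75)²
= 3.515625 - 0.87890625 = 2.6367188

2.6367188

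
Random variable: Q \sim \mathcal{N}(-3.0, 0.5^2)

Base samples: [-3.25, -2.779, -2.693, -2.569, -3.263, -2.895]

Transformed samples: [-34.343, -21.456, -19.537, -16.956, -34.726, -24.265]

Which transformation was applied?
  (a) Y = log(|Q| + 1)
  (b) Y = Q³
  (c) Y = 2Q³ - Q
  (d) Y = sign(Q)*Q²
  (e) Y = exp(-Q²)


Checking option (b) Y = Q³:
  Q = -3.25 -> Y = -34.343 ✓
  Q = -2.779 -> Y = -21.456 ✓
  Q = -2.693 -> Y = -19.537 ✓
All samples match this transformation.

(b) Q³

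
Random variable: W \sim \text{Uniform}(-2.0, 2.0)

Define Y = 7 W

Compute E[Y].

For Y = 7W:
E[Y] = 7 * E[W]
E[W] = (-2 + 2)/2 = 0
E[Y] = 7 * 0 = 0

0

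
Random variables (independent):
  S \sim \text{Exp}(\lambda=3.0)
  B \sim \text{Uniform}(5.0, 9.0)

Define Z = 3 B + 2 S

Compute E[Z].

E[Z] = 2*E[S] + 3*E[B]
E[S] = 0.33333333
E[B] = 7
E[Z] = 2*0.33333333 + 3*7 = 21.666667

21.666667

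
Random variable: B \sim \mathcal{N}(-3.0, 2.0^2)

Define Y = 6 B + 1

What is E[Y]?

For Y = 6B + 1:
E[Y] = 6 * E[B] + 1
E[B] = -3.0 = -3
E[Y] = 6 * (-3) + 1 = -17

-17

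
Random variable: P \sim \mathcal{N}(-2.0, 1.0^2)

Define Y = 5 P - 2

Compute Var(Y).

For Y = aP + b: Var(Y) = a² * Var(P)
Var(P) = 1.0^2 = 1
Var(Y) = 5² * 1 = 25 * 1 = 25

25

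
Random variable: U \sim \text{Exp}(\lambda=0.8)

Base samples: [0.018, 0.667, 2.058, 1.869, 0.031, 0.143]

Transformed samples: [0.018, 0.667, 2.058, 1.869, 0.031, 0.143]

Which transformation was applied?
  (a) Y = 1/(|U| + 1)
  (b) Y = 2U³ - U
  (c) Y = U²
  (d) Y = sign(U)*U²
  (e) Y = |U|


Checking option (e) Y = |U|:
  U = 0.018 -> Y = 0.018 ✓
  U = 0.667 -> Y = 0.667 ✓
  U = 2.058 -> Y = 2.058 ✓
All samples match this transformation.

(e) |U|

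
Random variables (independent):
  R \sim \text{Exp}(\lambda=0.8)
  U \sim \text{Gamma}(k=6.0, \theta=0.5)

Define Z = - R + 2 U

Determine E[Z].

E[Z] = -1*E[R] + 2*E[U]
E[R] = 1.25
E[U] = 3
E[Z] = -1*1.25 + 2*3 = 4.75

4.75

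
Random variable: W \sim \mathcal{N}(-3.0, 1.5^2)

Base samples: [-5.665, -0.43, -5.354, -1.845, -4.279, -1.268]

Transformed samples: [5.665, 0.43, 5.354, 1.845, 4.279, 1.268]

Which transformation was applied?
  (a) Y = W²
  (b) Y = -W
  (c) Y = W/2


Checking option (b) Y = -W:
  W = -5.665 -> Y = 5.665 ✓
  W = -0.43 -> Y = 0.43 ✓
  W = -5.354 -> Y = 5.354 ✓
All samples match this transformation.

(b) -W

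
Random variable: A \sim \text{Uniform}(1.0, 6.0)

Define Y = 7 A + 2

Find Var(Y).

For Y = aA + b: Var(Y) = a² * Var(A)
Var(A) = (6 - 1)^2/12 = 2.0833333
Var(Y) = 7² * 2.0833333 = 49 * 2.0833333 = 102.08333

102.08333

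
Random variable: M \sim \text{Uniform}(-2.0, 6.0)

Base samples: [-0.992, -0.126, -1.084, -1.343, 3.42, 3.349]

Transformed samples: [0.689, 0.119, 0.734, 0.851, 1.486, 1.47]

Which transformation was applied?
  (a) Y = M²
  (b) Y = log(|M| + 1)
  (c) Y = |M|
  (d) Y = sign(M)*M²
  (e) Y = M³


Checking option (b) Y = log(|M| + 1):
  M = -0.992 -> Y = 0.689 ✓
  M = -0.126 -> Y = 0.119 ✓
  M = -1.084 -> Y = 0.734 ✓
All samples match this transformation.

(b) log(|M| + 1)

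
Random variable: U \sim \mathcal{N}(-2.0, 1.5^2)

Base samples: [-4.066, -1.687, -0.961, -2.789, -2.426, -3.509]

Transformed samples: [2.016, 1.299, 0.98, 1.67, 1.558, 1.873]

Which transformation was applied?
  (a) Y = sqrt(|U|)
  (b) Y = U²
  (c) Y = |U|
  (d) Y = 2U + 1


Checking option (a) Y = sqrt(|U|):
  U = -4.066 -> Y = 2.016 ✓
  U = -1.687 -> Y = 1.299 ✓
  U = -0.961 -> Y = 0.98 ✓
All samples match this transformation.

(a) sqrt(|U|)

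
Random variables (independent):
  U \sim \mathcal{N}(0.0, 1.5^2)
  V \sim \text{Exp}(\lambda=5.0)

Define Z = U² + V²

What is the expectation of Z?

E[Z] = E[U²] + E[V²]
E[U²] = Var(U) + E[U]² = 2.25 + 0 = 2.25
E[V²] = Var(V) + E[V]² = 0.04 + 0.04 = 0.08
E[Z] = 2.25 + 0.08 = 2.33

2.33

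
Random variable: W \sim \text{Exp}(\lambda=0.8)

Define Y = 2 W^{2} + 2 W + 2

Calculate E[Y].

E[Y] = 2*E[W²] + 2*E[W] + 2
E[W] = 1.25
E[W²] = Var(W) + (E[W])² = 1.5625 + 1.5625 = 3.125
E[Y] = 2*3.125 + 2*1.25 + 2 = 10.75

10.75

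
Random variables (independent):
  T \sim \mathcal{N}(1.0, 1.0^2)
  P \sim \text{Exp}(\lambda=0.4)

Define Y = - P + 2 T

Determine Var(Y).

For independent RVs: Var(aX + bY) = a²Var(X) + b²Var(Y)
Var(T) = 1
Var(P) = 6.25
Var(Y) = 2²*1 + (-1)²*6.25
= 4*1 + 1*6.25 = 10.25

10.25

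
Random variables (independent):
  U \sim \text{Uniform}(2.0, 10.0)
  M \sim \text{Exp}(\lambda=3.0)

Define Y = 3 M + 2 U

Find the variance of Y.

For independent RVs: Var(aX + bY) = a²Var(X) + b²Var(Y)
Var(U) = 5.3333333
Var(M) = 0.11111111
Var(Y) = 2²*5.3333333 + 3²*0.11111111
= 4*5.3333333 + 9*0.11111111 = 22.333333

22.333333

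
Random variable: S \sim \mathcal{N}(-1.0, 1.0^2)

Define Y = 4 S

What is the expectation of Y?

For Y = 4S:
E[Y] = 4 * E[S]
E[S] = -1.0 = -1
E[Y] = 4 * (-1) = -4

-4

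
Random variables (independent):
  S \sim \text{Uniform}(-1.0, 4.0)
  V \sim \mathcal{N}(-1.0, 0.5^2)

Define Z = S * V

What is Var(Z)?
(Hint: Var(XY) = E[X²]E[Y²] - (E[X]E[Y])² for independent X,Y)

Var(XY) = E[X²]E[Y²] - (E[X]E[Y])²
E[S] = 1.5, Var(S) = 2.0833333
E[V] = -1, Var(V) = 0.25
E[S²] = 2.0833333 + 1.5² = 4.3333333
E[V²] = 0.25 + (-1)² = 1.25
Var(Z) = 4.3333333*1.25 - (1.5*(-1))²
= 5.4166667 - 2.25 = 3.1666667

3.1666667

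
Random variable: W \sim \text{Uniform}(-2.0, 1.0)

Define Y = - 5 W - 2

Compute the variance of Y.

For Y = aW + b: Var(Y) = a² * Var(W)
Var(W) = (1 + 2)^2/12 = 0.75
Var(Y) = (-5)² * 0.75 = 25 * 0.75 = 18.75

18.75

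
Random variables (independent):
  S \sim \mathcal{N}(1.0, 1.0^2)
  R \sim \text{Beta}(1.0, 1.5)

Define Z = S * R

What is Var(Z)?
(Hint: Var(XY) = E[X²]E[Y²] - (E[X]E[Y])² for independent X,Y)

Var(XY) = E[X²]E[Y²] - (E[X]E[Y])²
E[S] = 1, Var(S) = 1
E[R] = 0.4, Var(R) = 0.068571429
E[S²] = 1 + 1² = 2
E[R²] = 0.068571429 + 0.4² = 0.22857143
Var(Z) = 2*0.22857143 - (1*0.4)²
= 0.45714286 - 0.16 = 0.29714286

0.29714286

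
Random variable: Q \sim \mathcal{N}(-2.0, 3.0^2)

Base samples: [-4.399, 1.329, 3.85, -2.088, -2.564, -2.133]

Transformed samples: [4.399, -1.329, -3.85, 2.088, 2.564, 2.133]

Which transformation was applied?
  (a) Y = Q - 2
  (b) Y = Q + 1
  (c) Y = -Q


Checking option (c) Y = -Q:
  Q = -4.399 -> Y = 4.399 ✓
  Q = 1.329 -> Y = -1.329 ✓
  Q = 3.85 -> Y = -3.85 ✓
All samples match this transformation.

(c) -Q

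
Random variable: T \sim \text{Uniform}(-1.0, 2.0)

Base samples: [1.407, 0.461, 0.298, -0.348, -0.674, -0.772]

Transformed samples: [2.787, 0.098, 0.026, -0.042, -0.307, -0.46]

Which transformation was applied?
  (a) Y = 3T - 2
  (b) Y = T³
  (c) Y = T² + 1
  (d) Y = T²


Checking option (b) Y = T³:
  T = 1.407 -> Y = 2.787 ✓
  T = 0.461 -> Y = 0.098 ✓
  T = 0.298 -> Y = 0.026 ✓
All samples match this transformation.

(b) T³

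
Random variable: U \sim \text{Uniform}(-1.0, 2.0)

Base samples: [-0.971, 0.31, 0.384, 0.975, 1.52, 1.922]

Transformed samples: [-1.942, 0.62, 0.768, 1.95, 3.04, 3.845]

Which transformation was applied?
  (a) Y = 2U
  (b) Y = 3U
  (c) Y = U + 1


Checking option (a) Y = 2U:
  U = -0.971 -> Y = -1.942 ✓
  U = 0.31 -> Y = 0.62 ✓
  U = 0.384 -> Y = 0.768 ✓
All samples match this transformation.

(a) 2U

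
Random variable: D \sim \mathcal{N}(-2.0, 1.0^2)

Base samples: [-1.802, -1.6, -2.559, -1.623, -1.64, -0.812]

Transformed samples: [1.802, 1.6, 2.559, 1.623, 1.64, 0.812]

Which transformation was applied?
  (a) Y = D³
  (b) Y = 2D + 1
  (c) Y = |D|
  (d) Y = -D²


Checking option (c) Y = |D|:
  D = -1.802 -> Y = 1.802 ✓
  D = -1.6 -> Y = 1.6 ✓
  D = -2.559 -> Y = 2.559 ✓
All samples match this transformation.

(c) |D|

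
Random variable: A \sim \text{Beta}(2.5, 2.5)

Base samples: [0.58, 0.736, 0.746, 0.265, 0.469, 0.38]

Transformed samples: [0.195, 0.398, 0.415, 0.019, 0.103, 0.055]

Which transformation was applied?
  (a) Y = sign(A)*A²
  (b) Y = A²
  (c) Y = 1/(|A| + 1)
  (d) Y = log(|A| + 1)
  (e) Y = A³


Checking option (e) Y = A³:
  A = 0.58 -> Y = 0.195 ✓
  A = 0.736 -> Y = 0.398 ✓
  A = 0.746 -> Y = 0.415 ✓
All samples match this transformation.

(e) A³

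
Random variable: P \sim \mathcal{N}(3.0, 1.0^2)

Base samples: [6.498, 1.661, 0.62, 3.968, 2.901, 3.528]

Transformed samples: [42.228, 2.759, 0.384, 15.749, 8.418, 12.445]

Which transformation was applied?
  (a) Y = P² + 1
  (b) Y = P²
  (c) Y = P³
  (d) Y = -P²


Checking option (b) Y = P²:
  P = 6.498 -> Y = 42.228 ✓
  P = 1.661 -> Y = 2.759 ✓
  P = 0.62 -> Y = 0.384 ✓
All samples match this transformation.

(b) P²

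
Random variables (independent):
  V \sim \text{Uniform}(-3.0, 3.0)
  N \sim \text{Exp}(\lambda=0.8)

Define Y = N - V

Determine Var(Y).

For independent RVs: Var(aX + bY) = a²Var(X) + b²Var(Y)
Var(V) = 3
Var(N) = 1.5625
Var(Y) = (-1)²*3 + 1²*1.5625
= 1*3 + 1*1.5625 = 4.5625

4.5625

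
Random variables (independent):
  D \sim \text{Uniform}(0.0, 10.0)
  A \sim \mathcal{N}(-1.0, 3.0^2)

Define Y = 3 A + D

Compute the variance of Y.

For independent RVs: Var(aX + bY) = a²Var(X) + b²Var(Y)
Var(D) = 8.3333333
Var(A) = 9
Var(Y) = 1²*8.3333333 + 3²*9
= 1*8.3333333 + 9*9 = 89.333333

89.333333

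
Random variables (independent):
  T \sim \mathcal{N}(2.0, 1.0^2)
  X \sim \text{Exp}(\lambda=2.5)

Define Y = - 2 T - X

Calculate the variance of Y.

For independent RVs: Var(aX + bY) = a²Var(X) + b²Var(Y)
Var(T) = 1
Var(X) = 0.16
Var(Y) = (-2)²*1 + (-1)²*0.16
= 4*1 + 1*0.16 = 4.16

4.16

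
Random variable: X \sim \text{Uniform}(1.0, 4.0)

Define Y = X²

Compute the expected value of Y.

E[X²] = Var(X) + (E[X])² = 0.75 + 6.25 = 7

7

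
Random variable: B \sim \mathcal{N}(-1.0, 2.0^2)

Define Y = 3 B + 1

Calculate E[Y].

For Y = 3B + 1:
E[Y] = 3 * E[B] + 1
E[B] = -1.0 = -1
E[Y] = 3 * (-1) + 1 = -2

-2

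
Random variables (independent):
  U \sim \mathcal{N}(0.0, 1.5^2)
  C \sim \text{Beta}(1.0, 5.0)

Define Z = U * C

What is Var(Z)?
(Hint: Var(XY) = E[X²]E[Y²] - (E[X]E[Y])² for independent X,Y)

Var(XY) = E[X²]E[Y²] - (E[X]E[Y])²
E[U] = 0, Var(U) = 2.25
E[C] = 0.16666667, Var(C) = 0.01984127
E[U²] = 2.25 + 0² = 2.25
E[C²] = 0.01984127 + 0.16666667² = 0.047619048
Var(Z) = 2.25*0.047619048 - (0*0.16666667)²
= 0.10714286 - 0 = 0.10714286

0.10714286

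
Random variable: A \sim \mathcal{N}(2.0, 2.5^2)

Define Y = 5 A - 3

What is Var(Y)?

For Y = aA + b: Var(Y) = a² * Var(A)
Var(A) = 2.5^2 = 6.25
Var(Y) = 5² * 6.25 = 25 * 6.25 = 156.25

156.25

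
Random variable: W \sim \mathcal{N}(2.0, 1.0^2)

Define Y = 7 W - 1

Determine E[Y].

For Y = 7W - 1:
E[Y] = 7 * E[W] - 1
E[W] = 2.0 = 2
E[Y] = 7 * 2 - 1 = 13

13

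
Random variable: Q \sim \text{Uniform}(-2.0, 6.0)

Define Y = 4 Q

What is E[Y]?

For Y = 4Q:
E[Y] = 4 * E[Q]
E[Q] = (-2 + 6)/2 = 2
E[Y] = 4 * 2 = 8

8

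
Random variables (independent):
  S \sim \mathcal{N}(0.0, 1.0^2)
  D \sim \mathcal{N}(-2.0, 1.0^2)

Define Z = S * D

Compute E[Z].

For independent RVs: E[XY] = E[X]*E[Y]
E[S] = 0
E[D] = -2
E[Z] = 0 * (-2) = 0

0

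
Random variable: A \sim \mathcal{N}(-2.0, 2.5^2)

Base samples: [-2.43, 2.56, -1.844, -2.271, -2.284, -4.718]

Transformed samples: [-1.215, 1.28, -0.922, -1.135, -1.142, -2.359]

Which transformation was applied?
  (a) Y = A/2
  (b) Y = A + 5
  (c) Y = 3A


Checking option (a) Y = A/2:
  A = -2.43 -> Y = -1.215 ✓
  A = 2.56 -> Y = 1.28 ✓
  A = -1.844 -> Y = -0.922 ✓
All samples match this transformation.

(a) A/2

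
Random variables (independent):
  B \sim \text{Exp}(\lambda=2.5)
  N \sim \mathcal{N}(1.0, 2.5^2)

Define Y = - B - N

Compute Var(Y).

For independent RVs: Var(aX + bY) = a²Var(X) + b²Var(Y)
Var(B) = 0.16
Var(N) = 6.25
Var(Y) = (-1)²*0.16 + (-1)²*6.25
= 1*0.16 + 1*6.25 = 6.41

6.41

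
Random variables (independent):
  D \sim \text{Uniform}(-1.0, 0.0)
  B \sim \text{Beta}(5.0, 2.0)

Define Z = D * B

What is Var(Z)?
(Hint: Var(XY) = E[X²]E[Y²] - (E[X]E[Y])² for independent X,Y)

Var(XY) = E[X²]E[Y²] - (E[X]E[Y])²
E[D] = -0.5, Var(D) = 0.083333333
E[B] = 0.71428571, Var(B) = 0.025510204
E[D²] = 0.083333333 + (-0.5)² = 0.33333333
E[B²] = 0.025510204 + 0.71428571² = 0.53571429
Var(Z) = 0.33333333*0.53571429 - (-0.5*0.71428571)²
= 0.17857143 - 0.12755102 = 0.051020408

0.051020408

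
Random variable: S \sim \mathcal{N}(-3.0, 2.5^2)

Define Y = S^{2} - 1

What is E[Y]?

E[Y] = 1*E[S²] - 1
E[S] = -3
E[S²] = Var(S) + (E[S])² = 6.25 + 9 = 15.25
E[Y] = 1*15.25 - 1 = 14.25

14.25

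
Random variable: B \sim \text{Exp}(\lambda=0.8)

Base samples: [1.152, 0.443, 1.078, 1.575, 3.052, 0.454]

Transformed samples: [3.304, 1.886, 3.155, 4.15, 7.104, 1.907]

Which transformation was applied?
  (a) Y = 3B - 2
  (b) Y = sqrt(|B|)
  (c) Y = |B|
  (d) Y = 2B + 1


Checking option (d) Y = 2B + 1:
  B = 1.152 -> Y = 3.304 ✓
  B = 0.443 -> Y = 1.886 ✓
  B = 1.078 -> Y = 3.155 ✓
All samples match this transformation.

(d) 2B + 1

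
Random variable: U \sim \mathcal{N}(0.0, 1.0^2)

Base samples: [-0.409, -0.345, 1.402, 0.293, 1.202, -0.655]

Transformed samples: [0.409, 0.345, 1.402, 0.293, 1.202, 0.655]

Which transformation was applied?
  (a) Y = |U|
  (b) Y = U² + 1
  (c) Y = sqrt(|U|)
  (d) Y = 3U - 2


Checking option (a) Y = |U|:
  U = -0.409 -> Y = 0.409 ✓
  U = -0.345 -> Y = 0.345 ✓
  U = 1.402 -> Y = 1.402 ✓
All samples match this transformation.

(a) |U|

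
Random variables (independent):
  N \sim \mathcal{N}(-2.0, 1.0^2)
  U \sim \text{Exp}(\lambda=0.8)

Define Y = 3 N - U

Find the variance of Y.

For independent RVs: Var(aX + bY) = a²Var(X) + b²Var(Y)
Var(N) = 1
Var(U) = 1.5625
Var(Y) = 3²*1 + (-1)²*1.5625
= 9*1 + 1*1.5625 = 10.5625

10.5625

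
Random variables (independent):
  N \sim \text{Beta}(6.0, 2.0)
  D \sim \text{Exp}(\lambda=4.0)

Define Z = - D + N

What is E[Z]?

E[Z] = 1*E[N] - 1*E[D]
E[N] = 0.75
E[D] = 0.25
E[Z] = 1*0.75 - 1*0.25 = 0.5

0.5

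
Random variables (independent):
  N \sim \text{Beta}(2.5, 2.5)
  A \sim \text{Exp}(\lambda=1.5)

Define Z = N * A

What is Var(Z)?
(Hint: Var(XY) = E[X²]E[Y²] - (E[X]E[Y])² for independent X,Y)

Var(XY) = E[X²]E[Y²] - (E[X]E[Y])²
E[N] = 0.5, Var(N) = 0.041666667
E[A] = 0.66666667, Var(A) = 0.44444444
E[N²] = 0.041666667 + 0.5² = 0.29166667
E[A²] = 0.44444444 + 0.66666667² = 0.88888889
Var(Z) = 0.29166667*0.88888889 - (0.5*0.66666667)²
= 0.25925926 - 0.11111111 = 0.14814815

0.14814815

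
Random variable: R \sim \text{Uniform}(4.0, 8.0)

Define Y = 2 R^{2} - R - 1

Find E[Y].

E[Y] = 2*E[R²] - 1*E[R] - 1
E[R] = 6
E[R²] = Var(R) + (E[R])² = 1.3333333 + 36 = 37.333333
E[Y] = 2*37.333333 - 1*6 - 1 = 67.666667

67.666667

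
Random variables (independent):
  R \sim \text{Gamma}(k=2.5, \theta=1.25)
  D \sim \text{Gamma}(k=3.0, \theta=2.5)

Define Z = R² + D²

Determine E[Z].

E[Z] = E[R²] + E[D²]
E[R²] = Var(R) + E[R]² = 3.90625 + 9.765625 = 13.671875
E[D²] = Var(D) + E[D]² = 18.75 + 56.25 = 75
E[Z] = 13.671875 + 75 = 88.671875

88.671875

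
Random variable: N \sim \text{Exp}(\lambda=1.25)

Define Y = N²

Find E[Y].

Using E[X²] = Var(X) + (E[X])²:
E[N] = 0.8
Var(N) = 1/1.25^2 = 0.64
E[N²] = 0.64 + 0.8² = 0.64 + 0.64 = 1.28

1.28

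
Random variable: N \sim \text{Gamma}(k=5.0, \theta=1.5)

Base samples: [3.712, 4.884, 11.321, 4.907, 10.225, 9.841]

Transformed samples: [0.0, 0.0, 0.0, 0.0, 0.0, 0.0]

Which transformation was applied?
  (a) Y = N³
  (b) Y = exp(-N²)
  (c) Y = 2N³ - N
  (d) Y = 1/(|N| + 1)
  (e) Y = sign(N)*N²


Checking option (b) Y = exp(-N²):
  N = 3.712 -> Y = 0.0 ✓
  N = 4.884 -> Y = 0.0 ✓
  N = 11.321 -> Y = 0.0 ✓
All samples match this transformation.

(b) exp(-N²)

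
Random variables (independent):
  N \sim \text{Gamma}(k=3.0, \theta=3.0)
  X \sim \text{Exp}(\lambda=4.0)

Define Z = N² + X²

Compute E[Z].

E[Z] = E[N²] + E[X²]
E[N²] = Var(N) + E[N]² = 27 + 81 = 108
E[X²] = Var(X) + E[X]² = 0.0625 + 0.0625 = 0.125
E[Z] = 108 + 0.125 = 108.125

108.125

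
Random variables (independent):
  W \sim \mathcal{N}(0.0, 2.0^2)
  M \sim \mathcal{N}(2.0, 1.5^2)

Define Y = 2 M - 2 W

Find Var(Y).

For independent RVs: Var(aX + bY) = a²Var(X) + b²Var(Y)
Var(W) = 4
Var(M) = 2.25
Var(Y) = (-2)²*4 + 2²*2.25
= 4*4 + 4*2.25 = 25

25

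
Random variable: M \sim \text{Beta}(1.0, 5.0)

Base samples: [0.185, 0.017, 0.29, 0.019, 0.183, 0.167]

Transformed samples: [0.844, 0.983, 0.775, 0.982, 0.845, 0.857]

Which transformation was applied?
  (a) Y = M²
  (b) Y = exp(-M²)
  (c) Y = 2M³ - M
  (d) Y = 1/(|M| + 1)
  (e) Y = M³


Checking option (d) Y = 1/(|M| + 1):
  M = 0.185 -> Y = 0.844 ✓
  M = 0.017 -> Y = 0.983 ✓
  M = 0.29 -> Y = 0.775 ✓
All samples match this transformation.

(d) 1/(|M| + 1)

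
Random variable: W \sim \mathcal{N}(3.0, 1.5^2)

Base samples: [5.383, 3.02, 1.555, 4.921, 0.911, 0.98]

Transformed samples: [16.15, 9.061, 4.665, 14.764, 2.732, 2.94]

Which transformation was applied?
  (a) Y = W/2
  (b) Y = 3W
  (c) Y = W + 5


Checking option (b) Y = 3W:
  W = 5.383 -> Y = 16.15 ✓
  W = 3.02 -> Y = 9.061 ✓
  W = 1.555 -> Y = 4.665 ✓
All samples match this transformation.

(b) 3W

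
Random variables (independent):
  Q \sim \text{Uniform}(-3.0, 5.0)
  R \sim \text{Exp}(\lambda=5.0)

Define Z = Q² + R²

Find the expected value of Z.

E[Z] = E[Q²] + E[R²]
E[Q²] = Var(Q) + E[Q]² = 5.3333333 + 1 = 6.3333333
E[R²] = Var(R) + E[R]² = 0.04 + 0.04 = 0.08
E[Z] = 6.3333333 + 0.08 = 6.4133333

6.4133333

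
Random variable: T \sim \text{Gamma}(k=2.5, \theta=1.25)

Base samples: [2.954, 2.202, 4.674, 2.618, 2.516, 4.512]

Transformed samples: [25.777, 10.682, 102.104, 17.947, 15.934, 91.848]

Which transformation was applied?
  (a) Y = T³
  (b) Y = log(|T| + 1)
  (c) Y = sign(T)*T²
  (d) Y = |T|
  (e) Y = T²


Checking option (a) Y = T³:
  T = 2.954 -> Y = 25.777 ✓
  T = 2.202 -> Y = 10.682 ✓
  T = 4.674 -> Y = 102.104 ✓
All samples match this transformation.

(a) T³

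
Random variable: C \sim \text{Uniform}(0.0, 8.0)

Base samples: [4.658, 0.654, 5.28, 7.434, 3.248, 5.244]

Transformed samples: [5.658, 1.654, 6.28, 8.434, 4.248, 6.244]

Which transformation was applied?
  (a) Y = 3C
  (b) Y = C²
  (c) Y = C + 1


Checking option (c) Y = C + 1:
  C = 4.658 -> Y = 5.658 ✓
  C = 0.654 -> Y = 1.654 ✓
  C = 5.28 -> Y = 6.28 ✓
All samples match this transformation.

(c) C + 1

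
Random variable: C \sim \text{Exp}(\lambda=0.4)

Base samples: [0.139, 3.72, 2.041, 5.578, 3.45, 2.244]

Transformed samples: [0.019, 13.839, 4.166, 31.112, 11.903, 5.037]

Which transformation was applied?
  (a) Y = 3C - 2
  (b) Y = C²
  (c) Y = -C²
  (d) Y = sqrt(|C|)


Checking option (b) Y = C²:
  C = 0.139 -> Y = 0.019 ✓
  C = 3.72 -> Y = 13.839 ✓
  C = 2.041 -> Y = 4.166 ✓
All samples match this transformation.

(b) C²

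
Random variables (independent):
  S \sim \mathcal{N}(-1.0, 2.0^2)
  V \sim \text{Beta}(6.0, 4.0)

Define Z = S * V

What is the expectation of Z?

For independent RVs: E[XY] = E[X]*E[Y]
E[S] = -1
E[V] = 0.6
E[Z] = -1 * 0.6 = -0.6

-0.6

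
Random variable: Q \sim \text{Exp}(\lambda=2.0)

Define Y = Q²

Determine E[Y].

Using E[X²] = Var(X) + (E[X])²:
E[Q] = 0.5
Var(Q) = 1/2.0^2 = 0.25
E[Q²] = 0.25 + 0.5² = 0.25 + 0.25 = 0.5

0.5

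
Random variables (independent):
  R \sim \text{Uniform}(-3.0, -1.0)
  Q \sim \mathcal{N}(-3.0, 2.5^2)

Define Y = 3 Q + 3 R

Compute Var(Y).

For independent RVs: Var(aX + bY) = a²Var(X) + b²Var(Y)
Var(R) = 0.33333333
Var(Q) = 6.25
Var(Y) = 3²*0.33333333 + 3²*6.25
= 9*0.33333333 + 9*6.25 = 59.25

59.25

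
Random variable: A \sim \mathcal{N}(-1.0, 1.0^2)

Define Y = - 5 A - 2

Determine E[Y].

For Y = -5A - 2:
E[Y] = -5 * E[A] - 2
E[A] = -1.0 = -1
E[Y] = -5 * (-1) - 2 = 3

3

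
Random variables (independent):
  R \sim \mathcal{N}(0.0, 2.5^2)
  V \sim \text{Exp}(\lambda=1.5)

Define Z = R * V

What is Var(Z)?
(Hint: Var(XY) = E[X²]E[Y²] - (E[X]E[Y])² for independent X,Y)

Var(XY) = E[X²]E[Y²] - (E[X]E[Y])²
E[R] = 0, Var(R) = 6.25
E[V] = 0.66666667, Var(V) = 0.44444444
E[R²] = 6.25 + 0² = 6.25
E[V²] = 0.44444444 + 0.66666667² = 0.88888889
Var(Z) = 6.25*0.88888889 - (0*0.66666667)²
= 5.5555556 - 0 = 5.5555556

5.5555556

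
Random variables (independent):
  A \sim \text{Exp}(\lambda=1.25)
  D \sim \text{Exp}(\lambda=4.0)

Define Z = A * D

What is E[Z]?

For independent RVs: E[XY] = E[X]*E[Y]
E[A] = 0.8
E[D] = 0.25
E[Z] = 0.8 * 0.25 = 0.2

0.2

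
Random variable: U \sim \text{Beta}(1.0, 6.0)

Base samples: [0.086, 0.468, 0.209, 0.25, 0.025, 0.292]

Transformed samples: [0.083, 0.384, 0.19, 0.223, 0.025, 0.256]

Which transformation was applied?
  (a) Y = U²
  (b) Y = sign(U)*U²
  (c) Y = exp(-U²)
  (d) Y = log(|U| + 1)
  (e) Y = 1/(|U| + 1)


Checking option (d) Y = log(|U| + 1):
  U = 0.086 -> Y = 0.083 ✓
  U = 0.468 -> Y = 0.384 ✓
  U = 0.209 -> Y = 0.19 ✓
All samples match this transformation.

(d) log(|U| + 1)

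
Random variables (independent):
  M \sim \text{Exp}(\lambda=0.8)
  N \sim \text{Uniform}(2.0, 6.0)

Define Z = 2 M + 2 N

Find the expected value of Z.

E[Z] = 2*E[M] + 2*E[N]
E[M] = 1.25
E[N] = 4
E[Z] = 2*1.25 + 2*4 = 10.5

10.5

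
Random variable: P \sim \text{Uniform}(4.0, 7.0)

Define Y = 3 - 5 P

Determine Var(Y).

For Y = aP + b: Var(Y) = a² * Var(P)
Var(P) = (7 - 4)^2/12 = 0.75
Var(Y) = (-5)² * 0.75 = 25 * 0.75 = 18.75

18.75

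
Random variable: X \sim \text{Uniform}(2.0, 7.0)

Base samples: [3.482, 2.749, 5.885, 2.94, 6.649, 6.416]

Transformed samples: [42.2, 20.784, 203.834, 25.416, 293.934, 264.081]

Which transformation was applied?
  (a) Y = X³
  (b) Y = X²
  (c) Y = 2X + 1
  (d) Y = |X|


Checking option (a) Y = X³:
  X = 3.482 -> Y = 42.2 ✓
  X = 2.749 -> Y = 20.784 ✓
  X = 5.885 -> Y = 203.834 ✓
All samples match this transformation.

(a) X³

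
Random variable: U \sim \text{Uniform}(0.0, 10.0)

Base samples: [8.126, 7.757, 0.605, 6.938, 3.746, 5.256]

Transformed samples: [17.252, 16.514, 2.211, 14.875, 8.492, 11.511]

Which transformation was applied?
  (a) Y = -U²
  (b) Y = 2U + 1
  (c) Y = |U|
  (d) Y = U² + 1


Checking option (b) Y = 2U + 1:
  U = 8.126 -> Y = 17.252 ✓
  U = 7.757 -> Y = 16.514 ✓
  U = 0.605 -> Y = 2.211 ✓
All samples match this transformation.

(b) 2U + 1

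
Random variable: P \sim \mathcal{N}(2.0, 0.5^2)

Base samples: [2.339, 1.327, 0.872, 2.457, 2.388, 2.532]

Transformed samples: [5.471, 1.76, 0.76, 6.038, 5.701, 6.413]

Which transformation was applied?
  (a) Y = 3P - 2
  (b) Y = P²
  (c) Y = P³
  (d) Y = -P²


Checking option (b) Y = P²:
  P = 2.339 -> Y = 5.471 ✓
  P = 1.327 -> Y = 1.76 ✓
  P = 0.872 -> Y = 0.76 ✓
All samples match this transformation.

(b) P²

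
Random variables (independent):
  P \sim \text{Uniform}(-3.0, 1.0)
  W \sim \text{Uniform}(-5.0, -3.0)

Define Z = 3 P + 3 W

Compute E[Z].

E[Z] = 3*E[P] + 3*E[W]
E[P] = -1
E[W] = -4
E[Z] = 3*(-1) + 3*(-4) = -15

-15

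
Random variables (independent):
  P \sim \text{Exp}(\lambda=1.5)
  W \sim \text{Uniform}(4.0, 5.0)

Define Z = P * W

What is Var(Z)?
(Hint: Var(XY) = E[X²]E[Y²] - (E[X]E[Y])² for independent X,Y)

Var(XY) = E[X²]E[Y²] - (E[X]E[Y])²
E[P] = 0.66666667, Var(P) = 0.44444444
E[W] = 4.5, Var(W) = 0.083333333
E[P²] = 0.44444444 + 0.66666667² = 0.88888889
E[W²] = 0.083333333 + 4.5² = 20.333333
Var(Z) = 0.88888889*20.333333 - (0.66666667*4.5)²
= 18.074074 - 9 = 9.0740741

9.0740741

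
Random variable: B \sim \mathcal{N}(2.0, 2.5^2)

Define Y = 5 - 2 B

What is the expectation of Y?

For Y = -2B + 5:
E[Y] = -2 * E[B] + 5
E[B] = 2.0 = 2
E[Y] = -2 * 2 + 5 = 1

1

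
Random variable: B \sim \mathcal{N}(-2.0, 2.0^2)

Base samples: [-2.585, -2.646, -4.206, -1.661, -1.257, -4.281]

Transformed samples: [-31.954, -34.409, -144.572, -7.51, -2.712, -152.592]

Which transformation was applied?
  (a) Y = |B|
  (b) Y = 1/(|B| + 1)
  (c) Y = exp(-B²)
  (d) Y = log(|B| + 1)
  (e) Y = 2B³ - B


Checking option (e) Y = 2B³ - B:
  B = -2.585 -> Y = -31.954 ✓
  B = -2.646 -> Y = -34.409 ✓
  B = -4.206 -> Y = -144.572 ✓
All samples match this transformation.

(e) 2B³ - B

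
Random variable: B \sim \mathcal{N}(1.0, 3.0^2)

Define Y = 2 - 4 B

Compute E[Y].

For Y = -4B + 2:
E[Y] = -4 * E[B] + 2
E[B] = 1.0 = 1
E[Y] = -4 * 1 + 2 = -2

-2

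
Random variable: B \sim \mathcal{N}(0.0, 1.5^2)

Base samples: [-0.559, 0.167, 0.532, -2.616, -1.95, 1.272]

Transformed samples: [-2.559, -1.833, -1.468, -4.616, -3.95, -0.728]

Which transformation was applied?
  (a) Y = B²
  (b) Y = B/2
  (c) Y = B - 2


Checking option (c) Y = B - 2:
  B = -0.559 -> Y = -2.559 ✓
  B = 0.167 -> Y = -1.833 ✓
  B = 0.532 -> Y = -1.468 ✓
All samples match this transformation.

(c) B - 2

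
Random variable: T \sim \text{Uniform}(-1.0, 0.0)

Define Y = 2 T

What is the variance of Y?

For Y = aT + b: Var(Y) = a² * Var(T)
Var(T) = (0 + 1)^2/12 = 0.083333333
Var(Y) = 2² * 0.083333333 = 4 * 0.083333333 = 0.33333333

0.33333333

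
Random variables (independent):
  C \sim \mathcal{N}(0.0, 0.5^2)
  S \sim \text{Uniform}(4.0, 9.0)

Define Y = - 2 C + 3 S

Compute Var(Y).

For independent RVs: Var(aX + bY) = a²Var(X) + b²Var(Y)
Var(C) = 0.25
Var(S) = 2.0833333
Var(Y) = (-2)²*0.25 + 3²*2.0833333
= 4*0.25 + 9*2.0833333 = 19.75

19.75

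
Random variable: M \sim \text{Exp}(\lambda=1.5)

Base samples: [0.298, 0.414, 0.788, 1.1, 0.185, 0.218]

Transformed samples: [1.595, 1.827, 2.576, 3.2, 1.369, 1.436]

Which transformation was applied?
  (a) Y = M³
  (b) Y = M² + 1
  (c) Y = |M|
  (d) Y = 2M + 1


Checking option (d) Y = 2M + 1:
  M = 0.298 -> Y = 1.595 ✓
  M = 0.414 -> Y = 1.827 ✓
  M = 0.788 -> Y = 2.576 ✓
All samples match this transformation.

(d) 2M + 1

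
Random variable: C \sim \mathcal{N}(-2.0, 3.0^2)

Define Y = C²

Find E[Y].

Using E[X²] = Var(X) + (E[X])²:
E[C] = -2
Var(C) = 3.0^2 = 9
E[C²] = 9 + (-2)² = 9 + 4 = 13

13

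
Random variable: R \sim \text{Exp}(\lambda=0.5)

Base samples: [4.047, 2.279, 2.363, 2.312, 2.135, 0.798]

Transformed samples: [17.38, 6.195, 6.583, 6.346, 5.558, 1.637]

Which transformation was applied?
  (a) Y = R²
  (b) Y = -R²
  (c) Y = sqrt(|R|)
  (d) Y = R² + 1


Checking option (d) Y = R² + 1:
  R = 4.047 -> Y = 17.38 ✓
  R = 2.279 -> Y = 6.195 ✓
  R = 2.363 -> Y = 6.583 ✓
All samples match this transformation.

(d) R² + 1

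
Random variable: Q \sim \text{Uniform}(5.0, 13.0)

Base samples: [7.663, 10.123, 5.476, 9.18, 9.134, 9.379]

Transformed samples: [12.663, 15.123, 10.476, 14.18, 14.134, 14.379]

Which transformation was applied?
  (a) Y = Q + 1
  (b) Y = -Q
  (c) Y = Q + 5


Checking option (c) Y = Q + 5:
  Q = 7.663 -> Y = 12.663 ✓
  Q = 10.123 -> Y = 15.123 ✓
  Q = 5.476 -> Y = 10.476 ✓
All samples match this transformation.

(c) Q + 5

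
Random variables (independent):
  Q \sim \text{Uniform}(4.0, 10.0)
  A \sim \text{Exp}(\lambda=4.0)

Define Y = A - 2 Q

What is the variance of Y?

For independent RVs: Var(aX + bY) = a²Var(X) + b²Var(Y)
Var(Q) = 3
Var(A) = 0.0625
Var(Y) = (-2)²*3 + 1²*0.0625
= 4*3 + 1*0.0625 = 12.0625

12.0625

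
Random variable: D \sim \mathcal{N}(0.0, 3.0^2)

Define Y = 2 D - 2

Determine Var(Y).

For Y = aD + b: Var(Y) = a² * Var(D)
Var(D) = 3.0^2 = 9
Var(Y) = 2² * 9 = 4 * 9 = 36

36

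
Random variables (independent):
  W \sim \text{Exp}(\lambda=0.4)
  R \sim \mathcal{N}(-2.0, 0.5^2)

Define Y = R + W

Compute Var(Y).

For independent RVs: Var(aX + bY) = a²Var(X) + b²Var(Y)
Var(W) = 6.25
Var(R) = 0.25
Var(Y) = 1²*6.25 + 1²*0.25
= 1*6.25 + 1*0.25 = 6.5

6.5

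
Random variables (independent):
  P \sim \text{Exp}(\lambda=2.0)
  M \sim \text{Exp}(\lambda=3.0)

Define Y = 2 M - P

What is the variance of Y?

For independent RVs: Var(aX + bY) = a²Var(X) + b²Var(Y)
Var(P) = 0.25
Var(M) = 0.11111111
Var(Y) = (-1)²*0.25 + 2²*0.11111111
= 1*0.25 + 4*0.11111111 = 0.69444444

0.69444444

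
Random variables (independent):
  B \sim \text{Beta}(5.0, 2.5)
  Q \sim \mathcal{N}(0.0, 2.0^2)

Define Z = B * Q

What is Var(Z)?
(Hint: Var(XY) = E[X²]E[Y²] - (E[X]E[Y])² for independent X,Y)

Var(XY) = E[X²]E[Y²] - (E[X]E[Y])²
E[B] = 0.66666667, Var(B) = 0.026143791
E[Q] = 0, Var(Q) = 4
E[B²] = 0.026143791 + 0.66666667² = 0.47058824
E[Q²] = 4 + 0² = 4
Var(Z) = 0.47058824*4 - (0.66666667*0)²
= 1.8823529 - 0 = 1.8823529

1.8823529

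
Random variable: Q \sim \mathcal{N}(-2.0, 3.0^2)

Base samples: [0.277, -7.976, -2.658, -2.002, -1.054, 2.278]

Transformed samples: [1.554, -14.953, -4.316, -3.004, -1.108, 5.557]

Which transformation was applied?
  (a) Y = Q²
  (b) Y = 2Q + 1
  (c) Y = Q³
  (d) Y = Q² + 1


Checking option (b) Y = 2Q + 1:
  Q = 0.277 -> Y = 1.554 ✓
  Q = -7.976 -> Y = -14.953 ✓
  Q = -2.658 -> Y = -4.316 ✓
All samples match this transformation.

(b) 2Q + 1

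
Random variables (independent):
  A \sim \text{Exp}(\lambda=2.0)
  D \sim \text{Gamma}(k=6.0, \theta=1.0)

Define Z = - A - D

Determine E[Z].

E[Z] = -1*E[A] - 1*E[D]
E[A] = 0.5
E[D] = 6
E[Z] = -1*0.5 - 1*6 = -6.5

-6.5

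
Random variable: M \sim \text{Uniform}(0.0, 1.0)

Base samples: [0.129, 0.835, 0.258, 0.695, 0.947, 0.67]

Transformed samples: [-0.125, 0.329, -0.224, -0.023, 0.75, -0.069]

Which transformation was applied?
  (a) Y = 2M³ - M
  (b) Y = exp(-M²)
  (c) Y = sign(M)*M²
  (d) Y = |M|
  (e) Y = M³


Checking option (a) Y = 2M³ - M:
  M = 0.129 -> Y = -0.125 ✓
  M = 0.835 -> Y = 0.329 ✓
  M = 0.258 -> Y = -0.224 ✓
All samples match this transformation.

(a) 2M³ - M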